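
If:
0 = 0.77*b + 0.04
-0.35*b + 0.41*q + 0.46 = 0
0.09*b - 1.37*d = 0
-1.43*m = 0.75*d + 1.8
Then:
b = -0.05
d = -0.00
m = -1.26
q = -1.17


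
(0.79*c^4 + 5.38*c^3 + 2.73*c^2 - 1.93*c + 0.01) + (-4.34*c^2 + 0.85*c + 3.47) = 0.79*c^4 + 5.38*c^3 - 1.61*c^2 - 1.08*c + 3.48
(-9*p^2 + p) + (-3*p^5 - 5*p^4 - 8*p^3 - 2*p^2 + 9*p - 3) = -3*p^5 - 5*p^4 - 8*p^3 - 11*p^2 + 10*p - 3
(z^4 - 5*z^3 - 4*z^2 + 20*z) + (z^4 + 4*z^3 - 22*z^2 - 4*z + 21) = 2*z^4 - z^3 - 26*z^2 + 16*z + 21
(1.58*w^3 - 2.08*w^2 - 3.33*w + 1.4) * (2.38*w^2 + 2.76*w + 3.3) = 3.7604*w^5 - 0.5896*w^4 - 8.4522*w^3 - 12.7228*w^2 - 7.125*w + 4.62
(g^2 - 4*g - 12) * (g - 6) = g^3 - 10*g^2 + 12*g + 72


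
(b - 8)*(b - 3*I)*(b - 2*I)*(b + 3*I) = b^4 - 8*b^3 - 2*I*b^3 + 9*b^2 + 16*I*b^2 - 72*b - 18*I*b + 144*I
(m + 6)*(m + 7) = m^2 + 13*m + 42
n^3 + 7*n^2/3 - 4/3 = (n - 2/3)*(n + 1)*(n + 2)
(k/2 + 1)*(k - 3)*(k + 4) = k^3/2 + 3*k^2/2 - 5*k - 12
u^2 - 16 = (u - 4)*(u + 4)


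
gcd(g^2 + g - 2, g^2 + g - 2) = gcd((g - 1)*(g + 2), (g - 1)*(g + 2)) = g^2 + g - 2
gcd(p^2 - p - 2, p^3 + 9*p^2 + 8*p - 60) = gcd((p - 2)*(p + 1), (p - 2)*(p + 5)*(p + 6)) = p - 2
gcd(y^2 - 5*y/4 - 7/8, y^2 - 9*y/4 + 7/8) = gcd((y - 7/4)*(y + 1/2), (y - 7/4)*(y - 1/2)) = y - 7/4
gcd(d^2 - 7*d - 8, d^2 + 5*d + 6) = 1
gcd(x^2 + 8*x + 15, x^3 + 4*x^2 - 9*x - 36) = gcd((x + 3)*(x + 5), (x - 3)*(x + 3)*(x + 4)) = x + 3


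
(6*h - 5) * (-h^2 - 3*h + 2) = -6*h^3 - 13*h^2 + 27*h - 10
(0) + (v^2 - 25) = v^2 - 25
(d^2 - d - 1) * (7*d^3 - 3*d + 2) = 7*d^5 - 7*d^4 - 10*d^3 + 5*d^2 + d - 2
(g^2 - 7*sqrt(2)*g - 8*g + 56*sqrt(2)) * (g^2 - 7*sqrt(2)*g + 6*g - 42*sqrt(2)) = g^4 - 14*sqrt(2)*g^3 - 2*g^3 + 28*sqrt(2)*g^2 + 50*g^2 - 196*g + 672*sqrt(2)*g - 4704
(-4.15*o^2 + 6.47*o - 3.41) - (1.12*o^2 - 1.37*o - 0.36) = -5.27*o^2 + 7.84*o - 3.05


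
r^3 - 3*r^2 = r^2*(r - 3)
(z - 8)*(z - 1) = z^2 - 9*z + 8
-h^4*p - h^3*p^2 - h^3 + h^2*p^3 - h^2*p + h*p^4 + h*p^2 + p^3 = (-h + p)*(h + p)^2*(h*p + 1)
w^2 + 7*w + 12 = (w + 3)*(w + 4)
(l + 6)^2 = l^2 + 12*l + 36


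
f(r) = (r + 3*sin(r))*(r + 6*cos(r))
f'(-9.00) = -10.47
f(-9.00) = 148.09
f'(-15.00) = -58.07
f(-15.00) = 331.53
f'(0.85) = 3.45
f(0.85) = 14.93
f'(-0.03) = 23.72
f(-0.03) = -0.72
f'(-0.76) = -3.12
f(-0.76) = -10.15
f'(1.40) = -17.75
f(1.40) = 10.54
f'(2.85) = 2.74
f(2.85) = -10.75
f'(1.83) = -22.63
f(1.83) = 1.38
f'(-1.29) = -27.54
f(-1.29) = -1.56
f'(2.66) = -2.80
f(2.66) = -10.76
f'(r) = (1 - 6*sin(r))*(r + 3*sin(r)) + (r + 6*cos(r))*(3*cos(r) + 1) = -(r + 3*sin(r))*(6*sin(r) - 1) + (r + 6*cos(r))*(3*cos(r) + 1)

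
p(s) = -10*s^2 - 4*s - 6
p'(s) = -20*s - 4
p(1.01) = -20.24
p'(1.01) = -24.20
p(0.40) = -9.20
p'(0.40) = -12.00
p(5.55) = -336.22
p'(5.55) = -115.00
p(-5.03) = -238.89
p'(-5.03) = 96.60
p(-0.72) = -8.30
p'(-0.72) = 10.40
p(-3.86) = -139.56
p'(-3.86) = 73.20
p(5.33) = -311.41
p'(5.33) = -110.60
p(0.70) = -13.70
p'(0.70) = -18.00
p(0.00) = -6.00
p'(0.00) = -4.00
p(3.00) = -108.00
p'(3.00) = -64.00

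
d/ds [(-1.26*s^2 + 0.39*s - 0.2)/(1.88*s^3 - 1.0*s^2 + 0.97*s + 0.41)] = (2.3688*s^4 - 1.4664*s^3 + 0.2958*s^2 - 1.4332*s + 0.3539)/(3.5344*s^6 - 3.76*s^5 + 4.6472*s^4 - 0.3984*s^3 + 0.1209*s^2 + 0.7954*s + 0.1681)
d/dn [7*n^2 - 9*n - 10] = 14*n - 9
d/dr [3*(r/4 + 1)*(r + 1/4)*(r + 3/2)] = 9*r^2/4 + 69*r/8 + 177/32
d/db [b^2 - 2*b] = 2*b - 2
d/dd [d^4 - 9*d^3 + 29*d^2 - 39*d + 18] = 4*d^3 - 27*d^2 + 58*d - 39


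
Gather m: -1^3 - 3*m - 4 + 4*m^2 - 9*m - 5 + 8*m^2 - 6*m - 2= 12*m^2 - 18*m - 12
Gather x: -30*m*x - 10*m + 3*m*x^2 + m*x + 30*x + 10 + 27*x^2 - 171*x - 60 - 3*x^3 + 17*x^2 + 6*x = -10*m - 3*x^3 + x^2*(3*m + 44) + x*(-29*m - 135) - 50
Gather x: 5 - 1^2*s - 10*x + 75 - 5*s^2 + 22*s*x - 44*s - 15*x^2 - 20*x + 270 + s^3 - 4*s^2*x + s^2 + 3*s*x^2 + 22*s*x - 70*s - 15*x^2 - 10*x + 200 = s^3 - 4*s^2 - 115*s + x^2*(3*s - 30) + x*(-4*s^2 + 44*s - 40) + 550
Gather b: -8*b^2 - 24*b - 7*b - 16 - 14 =-8*b^2 - 31*b - 30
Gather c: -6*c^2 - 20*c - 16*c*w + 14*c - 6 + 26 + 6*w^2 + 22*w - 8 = -6*c^2 + c*(-16*w - 6) + 6*w^2 + 22*w + 12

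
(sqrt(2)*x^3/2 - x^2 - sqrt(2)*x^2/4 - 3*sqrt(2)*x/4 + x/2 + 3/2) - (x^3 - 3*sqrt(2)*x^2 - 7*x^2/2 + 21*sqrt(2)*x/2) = -x^3 + sqrt(2)*x^3/2 + 5*x^2/2 + 11*sqrt(2)*x^2/4 - 45*sqrt(2)*x/4 + x/2 + 3/2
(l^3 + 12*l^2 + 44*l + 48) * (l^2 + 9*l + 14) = l^5 + 21*l^4 + 166*l^3 + 612*l^2 + 1048*l + 672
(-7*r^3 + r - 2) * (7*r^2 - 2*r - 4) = -49*r^5 + 14*r^4 + 35*r^3 - 16*r^2 + 8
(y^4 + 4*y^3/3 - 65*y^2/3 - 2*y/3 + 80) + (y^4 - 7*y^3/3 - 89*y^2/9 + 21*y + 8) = 2*y^4 - y^3 - 284*y^2/9 + 61*y/3 + 88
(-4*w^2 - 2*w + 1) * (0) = 0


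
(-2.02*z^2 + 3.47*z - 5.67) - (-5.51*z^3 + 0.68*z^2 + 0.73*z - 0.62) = 5.51*z^3 - 2.7*z^2 + 2.74*z - 5.05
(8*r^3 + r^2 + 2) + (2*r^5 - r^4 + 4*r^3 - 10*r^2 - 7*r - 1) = 2*r^5 - r^4 + 12*r^3 - 9*r^2 - 7*r + 1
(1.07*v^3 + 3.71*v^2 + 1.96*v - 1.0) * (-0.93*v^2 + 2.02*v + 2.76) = -0.9951*v^5 - 1.2889*v^4 + 8.6246*v^3 + 15.1288*v^2 + 3.3896*v - 2.76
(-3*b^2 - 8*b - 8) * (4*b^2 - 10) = -12*b^4 - 32*b^3 - 2*b^2 + 80*b + 80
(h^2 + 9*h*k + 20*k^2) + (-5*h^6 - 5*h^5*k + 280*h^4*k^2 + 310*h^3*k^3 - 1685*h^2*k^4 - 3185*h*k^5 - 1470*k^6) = -5*h^6 - 5*h^5*k + 280*h^4*k^2 + 310*h^3*k^3 - 1685*h^2*k^4 + h^2 - 3185*h*k^5 + 9*h*k - 1470*k^6 + 20*k^2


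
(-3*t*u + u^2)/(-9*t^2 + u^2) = u/(3*t + u)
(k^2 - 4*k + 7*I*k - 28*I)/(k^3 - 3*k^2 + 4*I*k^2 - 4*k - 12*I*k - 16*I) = (k + 7*I)/(k^2 + k*(1 + 4*I) + 4*I)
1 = 1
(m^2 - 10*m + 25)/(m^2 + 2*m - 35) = (m - 5)/(m + 7)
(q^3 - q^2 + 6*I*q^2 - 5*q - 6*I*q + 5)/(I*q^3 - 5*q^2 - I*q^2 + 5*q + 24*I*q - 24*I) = (-I*q^2 + 6*q + 5*I)/(q^2 + 5*I*q + 24)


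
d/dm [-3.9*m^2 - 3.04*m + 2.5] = -7.8*m - 3.04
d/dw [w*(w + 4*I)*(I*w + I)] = 3*I*w^2 + 2*w*(-4 + I) - 4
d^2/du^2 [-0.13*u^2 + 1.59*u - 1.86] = -0.260000000000000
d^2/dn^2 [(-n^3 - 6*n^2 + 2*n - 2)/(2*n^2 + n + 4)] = 18*(3*n^3 + 12*n^2 - 12*n - 10)/(8*n^6 + 12*n^5 + 54*n^4 + 49*n^3 + 108*n^2 + 48*n + 64)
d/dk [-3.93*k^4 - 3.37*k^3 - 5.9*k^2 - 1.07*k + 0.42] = -15.72*k^3 - 10.11*k^2 - 11.8*k - 1.07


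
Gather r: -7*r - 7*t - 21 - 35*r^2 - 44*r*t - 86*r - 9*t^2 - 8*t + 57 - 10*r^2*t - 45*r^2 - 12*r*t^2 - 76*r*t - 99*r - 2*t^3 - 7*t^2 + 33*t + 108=r^2*(-10*t - 80) + r*(-12*t^2 - 120*t - 192) - 2*t^3 - 16*t^2 + 18*t + 144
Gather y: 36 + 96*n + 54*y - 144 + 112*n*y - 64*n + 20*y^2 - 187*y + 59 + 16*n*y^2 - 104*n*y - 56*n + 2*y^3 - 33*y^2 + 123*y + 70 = -24*n + 2*y^3 + y^2*(16*n - 13) + y*(8*n - 10) + 21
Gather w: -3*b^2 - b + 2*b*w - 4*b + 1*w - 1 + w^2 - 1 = -3*b^2 - 5*b + w^2 + w*(2*b + 1) - 2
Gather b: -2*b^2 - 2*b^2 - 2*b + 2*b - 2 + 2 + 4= 4 - 4*b^2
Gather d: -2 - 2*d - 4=-2*d - 6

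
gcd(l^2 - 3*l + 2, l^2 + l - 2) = l - 1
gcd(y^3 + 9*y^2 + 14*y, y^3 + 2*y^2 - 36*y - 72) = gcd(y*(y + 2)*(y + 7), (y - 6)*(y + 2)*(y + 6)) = y + 2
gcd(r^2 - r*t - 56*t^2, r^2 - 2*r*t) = 1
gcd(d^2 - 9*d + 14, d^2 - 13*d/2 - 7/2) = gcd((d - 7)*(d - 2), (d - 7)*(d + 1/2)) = d - 7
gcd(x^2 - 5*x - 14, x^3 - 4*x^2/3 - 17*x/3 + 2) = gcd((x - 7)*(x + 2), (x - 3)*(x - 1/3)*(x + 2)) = x + 2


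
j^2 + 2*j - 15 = (j - 3)*(j + 5)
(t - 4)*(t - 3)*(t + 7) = t^3 - 37*t + 84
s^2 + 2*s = s*(s + 2)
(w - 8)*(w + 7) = w^2 - w - 56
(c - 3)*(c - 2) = c^2 - 5*c + 6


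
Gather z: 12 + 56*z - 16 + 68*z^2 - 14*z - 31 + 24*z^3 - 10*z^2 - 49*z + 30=24*z^3 + 58*z^2 - 7*z - 5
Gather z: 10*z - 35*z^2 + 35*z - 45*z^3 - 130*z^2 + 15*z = -45*z^3 - 165*z^2 + 60*z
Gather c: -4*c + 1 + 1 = 2 - 4*c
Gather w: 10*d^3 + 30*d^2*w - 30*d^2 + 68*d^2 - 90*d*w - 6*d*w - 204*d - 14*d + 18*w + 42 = 10*d^3 + 38*d^2 - 218*d + w*(30*d^2 - 96*d + 18) + 42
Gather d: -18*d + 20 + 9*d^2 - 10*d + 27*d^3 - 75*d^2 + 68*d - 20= 27*d^3 - 66*d^2 + 40*d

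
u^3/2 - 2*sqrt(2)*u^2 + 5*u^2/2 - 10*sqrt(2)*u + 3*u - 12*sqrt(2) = (u/2 + 1)*(u + 3)*(u - 4*sqrt(2))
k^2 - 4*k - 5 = (k - 5)*(k + 1)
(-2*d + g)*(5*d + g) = -10*d^2 + 3*d*g + g^2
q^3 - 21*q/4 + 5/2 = (q - 2)*(q - 1/2)*(q + 5/2)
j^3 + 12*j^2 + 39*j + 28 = (j + 1)*(j + 4)*(j + 7)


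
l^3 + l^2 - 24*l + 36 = (l - 3)*(l - 2)*(l + 6)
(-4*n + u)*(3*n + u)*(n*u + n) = -12*n^3*u - 12*n^3 - n^2*u^2 - n^2*u + n*u^3 + n*u^2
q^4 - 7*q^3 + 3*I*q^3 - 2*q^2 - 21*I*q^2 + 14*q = q*(q - 7)*(q + I)*(q + 2*I)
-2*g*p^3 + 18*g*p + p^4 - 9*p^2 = p*(-2*g + p)*(p - 3)*(p + 3)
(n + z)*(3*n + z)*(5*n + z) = 15*n^3 + 23*n^2*z + 9*n*z^2 + z^3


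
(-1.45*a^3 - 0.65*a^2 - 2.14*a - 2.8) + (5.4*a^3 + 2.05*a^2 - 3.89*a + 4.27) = 3.95*a^3 + 1.4*a^2 - 6.03*a + 1.47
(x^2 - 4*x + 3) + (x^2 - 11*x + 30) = 2*x^2 - 15*x + 33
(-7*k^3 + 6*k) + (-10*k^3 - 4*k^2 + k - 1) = -17*k^3 - 4*k^2 + 7*k - 1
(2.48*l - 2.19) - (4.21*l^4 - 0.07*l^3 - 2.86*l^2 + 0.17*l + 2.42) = -4.21*l^4 + 0.07*l^3 + 2.86*l^2 + 2.31*l - 4.61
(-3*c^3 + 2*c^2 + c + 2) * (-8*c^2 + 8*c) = 24*c^5 - 40*c^4 + 8*c^3 - 8*c^2 + 16*c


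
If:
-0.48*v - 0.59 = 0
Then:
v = -1.23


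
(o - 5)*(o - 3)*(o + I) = o^3 - 8*o^2 + I*o^2 + 15*o - 8*I*o + 15*I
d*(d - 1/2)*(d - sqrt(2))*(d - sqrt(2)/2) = d^4 - 3*sqrt(2)*d^3/2 - d^3/2 + d^2 + 3*sqrt(2)*d^2/4 - d/2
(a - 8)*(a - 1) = a^2 - 9*a + 8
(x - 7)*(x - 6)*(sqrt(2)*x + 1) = sqrt(2)*x^3 - 13*sqrt(2)*x^2 + x^2 - 13*x + 42*sqrt(2)*x + 42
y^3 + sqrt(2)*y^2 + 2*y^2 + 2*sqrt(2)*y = y*(y + 2)*(y + sqrt(2))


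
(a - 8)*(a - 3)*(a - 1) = a^3 - 12*a^2 + 35*a - 24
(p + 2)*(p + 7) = p^2 + 9*p + 14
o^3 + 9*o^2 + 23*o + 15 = (o + 1)*(o + 3)*(o + 5)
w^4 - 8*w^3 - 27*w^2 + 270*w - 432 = (w - 8)*(w - 3)^2*(w + 6)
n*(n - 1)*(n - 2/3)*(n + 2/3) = n^4 - n^3 - 4*n^2/9 + 4*n/9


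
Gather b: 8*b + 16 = 8*b + 16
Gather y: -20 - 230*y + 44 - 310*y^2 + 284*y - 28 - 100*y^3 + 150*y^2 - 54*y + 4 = -100*y^3 - 160*y^2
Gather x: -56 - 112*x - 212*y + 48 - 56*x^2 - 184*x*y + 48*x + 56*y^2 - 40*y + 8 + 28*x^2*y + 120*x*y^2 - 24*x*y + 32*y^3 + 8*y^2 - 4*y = x^2*(28*y - 56) + x*(120*y^2 - 208*y - 64) + 32*y^3 + 64*y^2 - 256*y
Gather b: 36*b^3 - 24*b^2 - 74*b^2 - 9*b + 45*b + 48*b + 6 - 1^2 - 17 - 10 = 36*b^3 - 98*b^2 + 84*b - 22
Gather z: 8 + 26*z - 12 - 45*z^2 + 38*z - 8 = -45*z^2 + 64*z - 12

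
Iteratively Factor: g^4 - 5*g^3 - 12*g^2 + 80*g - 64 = (g - 4)*(g^3 - g^2 - 16*g + 16) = (g - 4)^2*(g^2 + 3*g - 4) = (g - 4)^2*(g + 4)*(g - 1)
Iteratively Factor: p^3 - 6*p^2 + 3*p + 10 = (p - 2)*(p^2 - 4*p - 5) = (p - 5)*(p - 2)*(p + 1)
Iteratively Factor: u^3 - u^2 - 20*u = (u + 4)*(u^2 - 5*u) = (u - 5)*(u + 4)*(u)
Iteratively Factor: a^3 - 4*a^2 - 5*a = (a + 1)*(a^2 - 5*a) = a*(a + 1)*(a - 5)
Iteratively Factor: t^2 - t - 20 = (t + 4)*(t - 5)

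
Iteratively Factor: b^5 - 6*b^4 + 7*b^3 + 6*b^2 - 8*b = (b)*(b^4 - 6*b^3 + 7*b^2 + 6*b - 8) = b*(b - 2)*(b^3 - 4*b^2 - b + 4) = b*(b - 4)*(b - 2)*(b^2 - 1) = b*(b - 4)*(b - 2)*(b - 1)*(b + 1)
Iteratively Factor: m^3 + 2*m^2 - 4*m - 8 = (m + 2)*(m^2 - 4) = (m + 2)^2*(m - 2)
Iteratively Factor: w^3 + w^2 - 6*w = (w + 3)*(w^2 - 2*w) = (w - 2)*(w + 3)*(w)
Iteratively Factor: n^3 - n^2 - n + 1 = (n + 1)*(n^2 - 2*n + 1) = (n - 1)*(n + 1)*(n - 1)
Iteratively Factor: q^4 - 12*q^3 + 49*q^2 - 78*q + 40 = (q - 2)*(q^3 - 10*q^2 + 29*q - 20) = (q - 5)*(q - 2)*(q^2 - 5*q + 4) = (q - 5)*(q - 4)*(q - 2)*(q - 1)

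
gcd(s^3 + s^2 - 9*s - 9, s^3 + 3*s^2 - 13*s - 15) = s^2 - 2*s - 3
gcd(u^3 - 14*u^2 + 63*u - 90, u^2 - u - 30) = u - 6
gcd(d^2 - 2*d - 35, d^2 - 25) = d + 5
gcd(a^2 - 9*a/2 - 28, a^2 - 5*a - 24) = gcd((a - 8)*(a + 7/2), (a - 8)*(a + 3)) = a - 8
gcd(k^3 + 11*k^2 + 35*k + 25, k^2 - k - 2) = k + 1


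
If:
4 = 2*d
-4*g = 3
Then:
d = 2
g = -3/4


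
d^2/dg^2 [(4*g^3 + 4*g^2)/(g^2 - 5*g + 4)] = 16*(13*g^3 - 36*g^2 + 24*g + 8)/(g^6 - 15*g^5 + 87*g^4 - 245*g^3 + 348*g^2 - 240*g + 64)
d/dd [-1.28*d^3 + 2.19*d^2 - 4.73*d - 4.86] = -3.84*d^2 + 4.38*d - 4.73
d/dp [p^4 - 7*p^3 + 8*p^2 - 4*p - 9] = 4*p^3 - 21*p^2 + 16*p - 4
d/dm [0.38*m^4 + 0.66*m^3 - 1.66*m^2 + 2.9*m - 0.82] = 1.52*m^3 + 1.98*m^2 - 3.32*m + 2.9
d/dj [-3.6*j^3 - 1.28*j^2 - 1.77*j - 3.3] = -10.8*j^2 - 2.56*j - 1.77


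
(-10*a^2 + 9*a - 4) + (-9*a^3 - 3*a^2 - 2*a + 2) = -9*a^3 - 13*a^2 + 7*a - 2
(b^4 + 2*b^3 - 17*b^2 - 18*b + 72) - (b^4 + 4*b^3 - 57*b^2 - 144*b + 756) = -2*b^3 + 40*b^2 + 126*b - 684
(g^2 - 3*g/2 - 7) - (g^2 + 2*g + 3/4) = -7*g/2 - 31/4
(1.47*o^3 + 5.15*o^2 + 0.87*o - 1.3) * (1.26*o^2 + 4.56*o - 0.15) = 1.8522*o^5 + 13.1922*o^4 + 24.3597*o^3 + 1.5567*o^2 - 6.0585*o + 0.195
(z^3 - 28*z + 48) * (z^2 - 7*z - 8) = z^5 - 7*z^4 - 36*z^3 + 244*z^2 - 112*z - 384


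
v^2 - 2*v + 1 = (v - 1)^2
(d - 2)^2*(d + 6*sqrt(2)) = d^3 - 4*d^2 + 6*sqrt(2)*d^2 - 24*sqrt(2)*d + 4*d + 24*sqrt(2)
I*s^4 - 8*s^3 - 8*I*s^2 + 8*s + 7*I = (s + 1)*(s + I)*(s + 7*I)*(I*s - I)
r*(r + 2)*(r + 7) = r^3 + 9*r^2 + 14*r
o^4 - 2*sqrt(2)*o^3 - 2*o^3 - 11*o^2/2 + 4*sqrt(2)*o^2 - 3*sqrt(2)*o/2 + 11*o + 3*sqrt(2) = (o - 2)*(o - 3*sqrt(2))*(o + sqrt(2)/2)^2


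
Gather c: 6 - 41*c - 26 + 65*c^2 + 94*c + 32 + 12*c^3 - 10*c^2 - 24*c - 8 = 12*c^3 + 55*c^2 + 29*c + 4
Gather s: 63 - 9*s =63 - 9*s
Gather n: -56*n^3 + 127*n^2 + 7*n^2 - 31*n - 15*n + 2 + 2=-56*n^3 + 134*n^2 - 46*n + 4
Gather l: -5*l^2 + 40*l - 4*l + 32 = -5*l^2 + 36*l + 32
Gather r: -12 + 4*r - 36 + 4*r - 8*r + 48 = 0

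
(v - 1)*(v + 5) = v^2 + 4*v - 5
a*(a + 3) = a^2 + 3*a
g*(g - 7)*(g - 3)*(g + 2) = g^4 - 8*g^3 + g^2 + 42*g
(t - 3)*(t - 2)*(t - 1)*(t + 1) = t^4 - 5*t^3 + 5*t^2 + 5*t - 6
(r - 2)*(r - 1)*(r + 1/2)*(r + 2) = r^4 - r^3/2 - 9*r^2/2 + 2*r + 2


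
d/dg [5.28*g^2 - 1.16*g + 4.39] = 10.56*g - 1.16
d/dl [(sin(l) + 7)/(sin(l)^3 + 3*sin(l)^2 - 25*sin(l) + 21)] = 2*(2 - sin(l))*cos(l)/((sin(l) - 3)^2*(sin(l) - 1)^2)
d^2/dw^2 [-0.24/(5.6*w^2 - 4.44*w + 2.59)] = (15.0528*w^2 - 11.93472*w - 0.24*(11.2*w - 4.44)*(22.4*w - 8.88) + 6.96192)/(5.6*w^2 - 4.44*w + 2.59)^3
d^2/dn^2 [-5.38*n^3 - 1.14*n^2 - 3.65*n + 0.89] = -32.28*n - 2.28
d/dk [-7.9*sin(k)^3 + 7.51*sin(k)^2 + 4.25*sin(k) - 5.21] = (-23.7*sin(k)^2 + 15.02*sin(k) + 4.25)*cos(k)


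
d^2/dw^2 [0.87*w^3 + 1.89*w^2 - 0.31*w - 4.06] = 5.22*w + 3.78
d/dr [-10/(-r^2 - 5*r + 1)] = 10*(-2*r - 5)/(r^2 + 5*r - 1)^2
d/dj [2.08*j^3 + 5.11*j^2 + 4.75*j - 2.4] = 6.24*j^2 + 10.22*j + 4.75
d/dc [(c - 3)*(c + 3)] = 2*c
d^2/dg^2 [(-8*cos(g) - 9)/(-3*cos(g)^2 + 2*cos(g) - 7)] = 4*(324*(1 - cos(2*g))^2*cos(g) + 186*(1 - cos(2*g))^2 + 1657*cos(g) - 350*cos(2*g) - 369*cos(3*g) - 72*cos(5*g) - 930)/(4*cos(g) - 3*cos(2*g) - 17)^3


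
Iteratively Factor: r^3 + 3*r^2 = (r + 3)*(r^2) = r*(r + 3)*(r)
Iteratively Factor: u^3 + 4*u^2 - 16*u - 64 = (u - 4)*(u^2 + 8*u + 16) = (u - 4)*(u + 4)*(u + 4)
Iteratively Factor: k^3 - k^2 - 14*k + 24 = (k - 3)*(k^2 + 2*k - 8) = (k - 3)*(k + 4)*(k - 2)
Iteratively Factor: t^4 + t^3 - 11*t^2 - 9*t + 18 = (t - 3)*(t^3 + 4*t^2 + t - 6) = (t - 3)*(t + 2)*(t^2 + 2*t - 3) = (t - 3)*(t + 2)*(t + 3)*(t - 1)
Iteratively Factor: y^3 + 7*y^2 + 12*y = (y)*(y^2 + 7*y + 12) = y*(y + 3)*(y + 4)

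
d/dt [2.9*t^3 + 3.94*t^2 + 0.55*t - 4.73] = 8.7*t^2 + 7.88*t + 0.55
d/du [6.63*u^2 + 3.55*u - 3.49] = 13.26*u + 3.55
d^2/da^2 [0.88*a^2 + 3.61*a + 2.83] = 1.76000000000000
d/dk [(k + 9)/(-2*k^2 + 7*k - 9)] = (-2*k^2 + 7*k + (k + 9)*(4*k - 7) - 9)/(2*k^2 - 7*k + 9)^2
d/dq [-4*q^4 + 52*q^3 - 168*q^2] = 4*q*(-4*q^2 + 39*q - 84)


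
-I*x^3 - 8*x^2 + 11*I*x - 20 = (x - 5*I)*(x - 4*I)*(-I*x + 1)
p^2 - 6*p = p*(p - 6)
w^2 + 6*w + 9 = (w + 3)^2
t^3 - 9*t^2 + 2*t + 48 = (t - 8)*(t - 3)*(t + 2)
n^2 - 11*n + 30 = (n - 6)*(n - 5)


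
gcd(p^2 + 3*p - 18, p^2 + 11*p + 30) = p + 6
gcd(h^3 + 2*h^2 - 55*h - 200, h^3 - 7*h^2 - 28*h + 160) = h^2 - 3*h - 40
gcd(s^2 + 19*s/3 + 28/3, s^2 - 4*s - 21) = 1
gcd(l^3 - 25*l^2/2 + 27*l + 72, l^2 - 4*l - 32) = l - 8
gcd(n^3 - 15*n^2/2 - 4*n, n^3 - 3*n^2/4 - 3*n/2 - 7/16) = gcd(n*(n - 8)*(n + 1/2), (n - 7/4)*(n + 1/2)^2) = n + 1/2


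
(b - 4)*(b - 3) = b^2 - 7*b + 12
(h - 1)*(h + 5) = h^2 + 4*h - 5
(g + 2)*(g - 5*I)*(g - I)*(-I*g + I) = -I*g^4 - 6*g^3 - I*g^3 - 6*g^2 + 7*I*g^2 + 12*g + 5*I*g - 10*I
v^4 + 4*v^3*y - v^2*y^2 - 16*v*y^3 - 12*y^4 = (v - 2*y)*(v + y)*(v + 2*y)*(v + 3*y)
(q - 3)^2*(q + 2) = q^3 - 4*q^2 - 3*q + 18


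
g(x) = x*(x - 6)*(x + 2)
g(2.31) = -36.74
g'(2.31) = -14.47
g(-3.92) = -74.66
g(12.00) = 1008.00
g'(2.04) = -15.84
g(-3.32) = -40.84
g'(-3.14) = 42.70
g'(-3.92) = 65.46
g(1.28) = -19.82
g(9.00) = 297.00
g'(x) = x*(x - 6) + x*(x + 2) + (x - 6)*(x + 2) = 3*x^2 - 8*x - 12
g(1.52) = -23.97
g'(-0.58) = -6.35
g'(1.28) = -17.32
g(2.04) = -32.64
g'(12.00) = 324.00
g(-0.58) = 5.42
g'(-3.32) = 47.63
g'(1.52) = -17.23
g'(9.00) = 159.00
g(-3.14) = -32.72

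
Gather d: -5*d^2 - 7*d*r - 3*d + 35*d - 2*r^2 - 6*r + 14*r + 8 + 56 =-5*d^2 + d*(32 - 7*r) - 2*r^2 + 8*r + 64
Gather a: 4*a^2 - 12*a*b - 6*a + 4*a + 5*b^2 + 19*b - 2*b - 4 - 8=4*a^2 + a*(-12*b - 2) + 5*b^2 + 17*b - 12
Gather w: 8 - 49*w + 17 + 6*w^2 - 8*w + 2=6*w^2 - 57*w + 27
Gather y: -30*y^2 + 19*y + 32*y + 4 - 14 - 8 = -30*y^2 + 51*y - 18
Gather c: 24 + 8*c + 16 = 8*c + 40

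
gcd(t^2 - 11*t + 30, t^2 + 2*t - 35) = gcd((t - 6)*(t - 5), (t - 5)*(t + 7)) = t - 5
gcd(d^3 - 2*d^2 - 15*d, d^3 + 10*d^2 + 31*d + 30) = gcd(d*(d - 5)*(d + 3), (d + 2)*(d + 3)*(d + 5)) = d + 3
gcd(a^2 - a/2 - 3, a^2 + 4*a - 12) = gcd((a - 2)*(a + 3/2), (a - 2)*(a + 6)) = a - 2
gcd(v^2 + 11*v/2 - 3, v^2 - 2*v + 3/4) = v - 1/2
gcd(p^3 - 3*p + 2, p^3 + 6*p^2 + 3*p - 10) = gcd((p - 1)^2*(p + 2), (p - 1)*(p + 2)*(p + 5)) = p^2 + p - 2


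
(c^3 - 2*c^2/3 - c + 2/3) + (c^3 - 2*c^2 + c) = 2*c^3 - 8*c^2/3 + 2/3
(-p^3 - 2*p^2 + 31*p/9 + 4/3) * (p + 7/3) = -p^4 - 13*p^3/3 - 11*p^2/9 + 253*p/27 + 28/9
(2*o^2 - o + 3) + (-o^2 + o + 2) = o^2 + 5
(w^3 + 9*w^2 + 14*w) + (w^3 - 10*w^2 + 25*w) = 2*w^3 - w^2 + 39*w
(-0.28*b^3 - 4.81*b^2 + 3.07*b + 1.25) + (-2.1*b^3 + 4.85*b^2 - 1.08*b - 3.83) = -2.38*b^3 + 0.04*b^2 + 1.99*b - 2.58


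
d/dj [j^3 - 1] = 3*j^2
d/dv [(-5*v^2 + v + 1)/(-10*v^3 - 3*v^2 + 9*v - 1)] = 2*(-25*v^4 + 10*v^3 - 6*v^2 + 8*v - 5)/(100*v^6 + 60*v^5 - 171*v^4 - 34*v^3 + 87*v^2 - 18*v + 1)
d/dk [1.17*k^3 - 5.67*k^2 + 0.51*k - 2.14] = 3.51*k^2 - 11.34*k + 0.51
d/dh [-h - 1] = -1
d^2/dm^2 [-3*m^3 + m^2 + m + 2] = 2 - 18*m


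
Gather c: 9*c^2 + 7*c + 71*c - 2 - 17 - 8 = 9*c^2 + 78*c - 27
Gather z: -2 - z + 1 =-z - 1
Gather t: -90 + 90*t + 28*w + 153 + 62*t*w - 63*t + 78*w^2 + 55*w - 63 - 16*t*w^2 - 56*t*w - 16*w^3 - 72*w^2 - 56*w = t*(-16*w^2 + 6*w + 27) - 16*w^3 + 6*w^2 + 27*w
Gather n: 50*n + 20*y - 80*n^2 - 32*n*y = -80*n^2 + n*(50 - 32*y) + 20*y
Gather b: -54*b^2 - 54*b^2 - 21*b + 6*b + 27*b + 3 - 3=-108*b^2 + 12*b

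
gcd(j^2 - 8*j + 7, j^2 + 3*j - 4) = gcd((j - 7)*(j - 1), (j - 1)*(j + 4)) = j - 1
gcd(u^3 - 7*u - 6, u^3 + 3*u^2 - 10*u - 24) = u^2 - u - 6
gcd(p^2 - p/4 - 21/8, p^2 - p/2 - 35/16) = p - 7/4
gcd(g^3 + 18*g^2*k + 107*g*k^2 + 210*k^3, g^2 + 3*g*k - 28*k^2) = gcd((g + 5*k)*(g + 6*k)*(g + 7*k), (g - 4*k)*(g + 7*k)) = g + 7*k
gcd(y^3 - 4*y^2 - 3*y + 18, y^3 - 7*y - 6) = y^2 - y - 6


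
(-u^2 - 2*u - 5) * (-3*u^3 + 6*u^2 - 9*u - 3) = 3*u^5 + 12*u^3 - 9*u^2 + 51*u + 15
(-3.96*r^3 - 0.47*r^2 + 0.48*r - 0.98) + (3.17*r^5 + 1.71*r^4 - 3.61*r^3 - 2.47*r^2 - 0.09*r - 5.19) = 3.17*r^5 + 1.71*r^4 - 7.57*r^3 - 2.94*r^2 + 0.39*r - 6.17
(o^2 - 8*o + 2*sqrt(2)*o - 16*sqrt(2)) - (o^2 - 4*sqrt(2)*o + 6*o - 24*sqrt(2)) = -14*o + 6*sqrt(2)*o + 8*sqrt(2)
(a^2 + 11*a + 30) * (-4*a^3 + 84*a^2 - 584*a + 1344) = -4*a^5 + 40*a^4 + 220*a^3 - 2560*a^2 - 2736*a + 40320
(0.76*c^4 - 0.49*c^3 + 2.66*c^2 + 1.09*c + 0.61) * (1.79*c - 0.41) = 1.3604*c^5 - 1.1887*c^4 + 4.9623*c^3 + 0.8605*c^2 + 0.645*c - 0.2501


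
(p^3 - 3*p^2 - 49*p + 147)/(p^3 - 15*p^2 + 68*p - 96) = (p^2 - 49)/(p^2 - 12*p + 32)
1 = 1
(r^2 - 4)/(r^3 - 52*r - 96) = (r - 2)/(r^2 - 2*r - 48)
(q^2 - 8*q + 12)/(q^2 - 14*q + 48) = (q - 2)/(q - 8)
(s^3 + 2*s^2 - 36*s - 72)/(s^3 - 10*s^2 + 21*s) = (s^3 + 2*s^2 - 36*s - 72)/(s*(s^2 - 10*s + 21))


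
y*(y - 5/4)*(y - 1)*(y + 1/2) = y^4 - 7*y^3/4 + y^2/8 + 5*y/8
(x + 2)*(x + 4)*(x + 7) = x^3 + 13*x^2 + 50*x + 56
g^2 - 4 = (g - 2)*(g + 2)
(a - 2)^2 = a^2 - 4*a + 4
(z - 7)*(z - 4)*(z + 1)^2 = z^4 - 9*z^3 + 7*z^2 + 45*z + 28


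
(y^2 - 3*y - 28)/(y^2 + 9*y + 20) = (y - 7)/(y + 5)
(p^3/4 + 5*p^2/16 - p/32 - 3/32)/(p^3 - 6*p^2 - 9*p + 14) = (8*p^3 + 10*p^2 - p - 3)/(32*(p^3 - 6*p^2 - 9*p + 14))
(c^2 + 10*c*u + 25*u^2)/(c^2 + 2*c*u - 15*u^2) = (-c - 5*u)/(-c + 3*u)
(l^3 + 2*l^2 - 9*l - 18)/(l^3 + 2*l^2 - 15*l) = (l^2 + 5*l + 6)/(l*(l + 5))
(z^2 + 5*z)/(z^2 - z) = (z + 5)/(z - 1)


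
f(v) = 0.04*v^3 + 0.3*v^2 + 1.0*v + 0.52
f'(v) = 0.12*v^2 + 0.6*v + 1.0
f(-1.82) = -0.55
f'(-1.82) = 0.31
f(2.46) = 5.39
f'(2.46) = 3.20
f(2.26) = 4.77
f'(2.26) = 2.97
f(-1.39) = -0.40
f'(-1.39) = 0.40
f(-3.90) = -1.19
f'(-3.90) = 0.49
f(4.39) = 14.08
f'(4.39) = 5.95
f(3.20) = 8.10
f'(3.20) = 4.15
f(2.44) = 5.33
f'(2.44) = 3.18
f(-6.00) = -3.32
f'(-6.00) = 1.72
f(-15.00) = -81.98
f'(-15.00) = 19.00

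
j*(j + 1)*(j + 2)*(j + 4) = j^4 + 7*j^3 + 14*j^2 + 8*j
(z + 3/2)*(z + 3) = z^2 + 9*z/2 + 9/2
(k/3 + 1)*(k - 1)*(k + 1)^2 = k^4/3 + 4*k^3/3 + 2*k^2/3 - 4*k/3 - 1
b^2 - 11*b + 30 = (b - 6)*(b - 5)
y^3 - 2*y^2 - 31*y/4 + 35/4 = (y - 7/2)*(y - 1)*(y + 5/2)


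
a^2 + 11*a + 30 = (a + 5)*(a + 6)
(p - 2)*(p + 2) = p^2 - 4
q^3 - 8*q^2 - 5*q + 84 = (q - 7)*(q - 4)*(q + 3)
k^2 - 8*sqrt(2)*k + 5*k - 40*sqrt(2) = (k + 5)*(k - 8*sqrt(2))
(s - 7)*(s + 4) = s^2 - 3*s - 28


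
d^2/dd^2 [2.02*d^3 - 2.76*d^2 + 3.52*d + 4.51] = 12.12*d - 5.52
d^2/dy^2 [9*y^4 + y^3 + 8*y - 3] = 6*y*(18*y + 1)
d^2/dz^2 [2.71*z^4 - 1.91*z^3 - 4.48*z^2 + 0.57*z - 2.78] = 32.52*z^2 - 11.46*z - 8.96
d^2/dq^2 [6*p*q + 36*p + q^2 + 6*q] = 2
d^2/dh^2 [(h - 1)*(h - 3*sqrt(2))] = 2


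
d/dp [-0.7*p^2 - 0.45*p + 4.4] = -1.4*p - 0.45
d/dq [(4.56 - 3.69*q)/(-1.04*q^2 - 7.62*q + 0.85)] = (-3.8376*q^2 + 9.4848*q + 31.6107)/(1.0816*q^4 + 15.8496*q^3 + 56.2964*q^2 - 12.954*q + 0.7225)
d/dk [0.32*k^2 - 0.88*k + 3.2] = 0.64*k - 0.88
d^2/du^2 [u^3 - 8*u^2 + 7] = 6*u - 16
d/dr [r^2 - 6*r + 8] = 2*r - 6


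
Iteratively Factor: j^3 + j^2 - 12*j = (j - 3)*(j^2 + 4*j) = j*(j - 3)*(j + 4)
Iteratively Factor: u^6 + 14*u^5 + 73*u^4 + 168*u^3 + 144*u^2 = (u)*(u^5 + 14*u^4 + 73*u^3 + 168*u^2 + 144*u) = u*(u + 4)*(u^4 + 10*u^3 + 33*u^2 + 36*u) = u*(u + 4)^2*(u^3 + 6*u^2 + 9*u) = u^2*(u + 4)^2*(u^2 + 6*u + 9) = u^2*(u + 3)*(u + 4)^2*(u + 3)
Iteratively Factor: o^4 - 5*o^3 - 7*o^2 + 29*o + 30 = (o + 1)*(o^3 - 6*o^2 - o + 30) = (o + 1)*(o + 2)*(o^2 - 8*o + 15) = (o - 3)*(o + 1)*(o + 2)*(o - 5)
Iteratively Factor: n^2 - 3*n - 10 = (n - 5)*(n + 2)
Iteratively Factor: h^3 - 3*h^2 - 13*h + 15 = (h + 3)*(h^2 - 6*h + 5) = (h - 1)*(h + 3)*(h - 5)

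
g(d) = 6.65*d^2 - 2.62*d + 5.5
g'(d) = 13.3*d - 2.62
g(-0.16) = 6.09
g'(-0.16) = -4.75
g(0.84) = 7.99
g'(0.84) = 8.55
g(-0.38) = 7.46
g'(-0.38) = -7.67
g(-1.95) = 35.90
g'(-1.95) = -28.56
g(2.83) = 51.34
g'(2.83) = 35.02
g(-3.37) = 89.85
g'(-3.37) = -47.44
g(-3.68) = 105.20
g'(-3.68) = -51.56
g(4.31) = 117.74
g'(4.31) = 54.70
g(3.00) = 57.49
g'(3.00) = 37.28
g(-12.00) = 994.54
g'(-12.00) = -162.22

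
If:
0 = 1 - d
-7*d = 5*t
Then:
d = 1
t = -7/5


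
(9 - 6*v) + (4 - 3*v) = 13 - 9*v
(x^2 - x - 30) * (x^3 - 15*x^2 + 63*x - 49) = x^5 - 16*x^4 + 48*x^3 + 338*x^2 - 1841*x + 1470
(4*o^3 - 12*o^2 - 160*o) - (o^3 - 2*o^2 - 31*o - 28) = 3*o^3 - 10*o^2 - 129*o + 28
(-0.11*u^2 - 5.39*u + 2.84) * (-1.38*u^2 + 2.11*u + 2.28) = 0.1518*u^4 + 7.2061*u^3 - 15.5429*u^2 - 6.2968*u + 6.4752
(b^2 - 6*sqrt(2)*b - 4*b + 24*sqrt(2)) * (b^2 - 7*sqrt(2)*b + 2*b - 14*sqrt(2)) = b^4 - 13*sqrt(2)*b^3 - 2*b^3 + 26*sqrt(2)*b^2 + 76*b^2 - 168*b + 104*sqrt(2)*b - 672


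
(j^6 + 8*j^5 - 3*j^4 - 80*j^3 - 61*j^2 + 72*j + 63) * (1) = j^6 + 8*j^5 - 3*j^4 - 80*j^3 - 61*j^2 + 72*j + 63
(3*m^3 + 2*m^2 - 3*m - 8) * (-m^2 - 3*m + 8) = -3*m^5 - 11*m^4 + 21*m^3 + 33*m^2 - 64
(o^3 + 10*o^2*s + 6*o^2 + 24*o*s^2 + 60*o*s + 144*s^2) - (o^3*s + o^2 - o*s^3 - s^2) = -o^3*s + o^3 + 10*o^2*s + 5*o^2 + o*s^3 + 24*o*s^2 + 60*o*s + 145*s^2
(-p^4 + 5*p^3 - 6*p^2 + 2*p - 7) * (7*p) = -7*p^5 + 35*p^4 - 42*p^3 + 14*p^2 - 49*p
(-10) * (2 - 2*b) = 20*b - 20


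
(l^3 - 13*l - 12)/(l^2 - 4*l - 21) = (l^2 - 3*l - 4)/(l - 7)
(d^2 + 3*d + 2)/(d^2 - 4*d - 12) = (d + 1)/(d - 6)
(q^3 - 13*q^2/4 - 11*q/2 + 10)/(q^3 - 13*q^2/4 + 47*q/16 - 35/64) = 16*(q^2 - 2*q - 8)/(16*q^2 - 32*q + 7)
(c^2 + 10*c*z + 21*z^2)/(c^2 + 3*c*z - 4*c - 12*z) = (c + 7*z)/(c - 4)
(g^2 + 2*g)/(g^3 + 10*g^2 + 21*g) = (g + 2)/(g^2 + 10*g + 21)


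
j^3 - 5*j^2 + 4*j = j*(j - 4)*(j - 1)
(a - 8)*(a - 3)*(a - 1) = a^3 - 12*a^2 + 35*a - 24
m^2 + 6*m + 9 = (m + 3)^2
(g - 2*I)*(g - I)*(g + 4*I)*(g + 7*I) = g^4 + 8*I*g^3 + 3*g^2 + 62*I*g + 56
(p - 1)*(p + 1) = p^2 - 1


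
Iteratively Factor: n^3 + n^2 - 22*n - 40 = (n - 5)*(n^2 + 6*n + 8) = (n - 5)*(n + 2)*(n + 4)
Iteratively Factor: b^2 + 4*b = (b + 4)*(b)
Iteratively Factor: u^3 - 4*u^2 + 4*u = (u - 2)*(u^2 - 2*u) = u*(u - 2)*(u - 2)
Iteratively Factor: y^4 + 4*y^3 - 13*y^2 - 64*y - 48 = (y + 3)*(y^3 + y^2 - 16*y - 16) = (y + 1)*(y + 3)*(y^2 - 16) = (y + 1)*(y + 3)*(y + 4)*(y - 4)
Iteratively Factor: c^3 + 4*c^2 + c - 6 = (c + 2)*(c^2 + 2*c - 3) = (c - 1)*(c + 2)*(c + 3)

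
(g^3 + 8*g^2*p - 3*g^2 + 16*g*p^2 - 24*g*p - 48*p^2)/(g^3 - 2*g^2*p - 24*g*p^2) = (-g^2 - 4*g*p + 3*g + 12*p)/(g*(-g + 6*p))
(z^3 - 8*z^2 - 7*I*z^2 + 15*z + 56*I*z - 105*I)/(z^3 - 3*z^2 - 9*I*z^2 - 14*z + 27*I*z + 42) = (z - 5)/(z - 2*I)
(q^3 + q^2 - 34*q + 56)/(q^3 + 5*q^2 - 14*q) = (q - 4)/q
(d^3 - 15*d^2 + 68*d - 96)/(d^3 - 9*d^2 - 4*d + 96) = (d - 3)/(d + 3)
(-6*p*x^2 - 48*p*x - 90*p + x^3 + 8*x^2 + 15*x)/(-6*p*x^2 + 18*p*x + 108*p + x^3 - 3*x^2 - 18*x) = (x + 5)/(x - 6)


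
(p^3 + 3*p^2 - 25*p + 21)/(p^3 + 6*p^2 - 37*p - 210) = (p^2 - 4*p + 3)/(p^2 - p - 30)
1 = 1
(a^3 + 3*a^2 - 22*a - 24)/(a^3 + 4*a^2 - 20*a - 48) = (a + 1)/(a + 2)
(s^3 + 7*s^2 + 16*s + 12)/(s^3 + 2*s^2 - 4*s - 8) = (s + 3)/(s - 2)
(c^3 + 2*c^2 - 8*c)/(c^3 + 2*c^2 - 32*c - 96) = c*(c - 2)/(c^2 - 2*c - 24)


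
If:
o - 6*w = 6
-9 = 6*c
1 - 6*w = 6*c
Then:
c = -3/2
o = 16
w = 5/3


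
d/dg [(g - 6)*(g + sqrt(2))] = 2*g - 6 + sqrt(2)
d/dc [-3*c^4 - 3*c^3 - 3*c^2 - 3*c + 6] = -12*c^3 - 9*c^2 - 6*c - 3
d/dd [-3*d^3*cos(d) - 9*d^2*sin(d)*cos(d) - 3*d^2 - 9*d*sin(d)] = 3*d^3*sin(d) - 9*d^2*cos(d) - 9*d^2*cos(2*d) - 9*d*sin(2*d) - 9*d*cos(d) - 6*d - 9*sin(d)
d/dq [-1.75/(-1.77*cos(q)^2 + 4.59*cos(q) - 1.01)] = (6.195*cos(q) - 8.0325)*sin(q)/(1.77*cos(q)^2 - 4.59*cos(q) + 1.01)^2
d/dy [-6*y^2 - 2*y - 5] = -12*y - 2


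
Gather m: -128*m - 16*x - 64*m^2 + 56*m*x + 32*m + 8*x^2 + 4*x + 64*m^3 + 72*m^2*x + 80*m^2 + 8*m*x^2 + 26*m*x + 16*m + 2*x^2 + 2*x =64*m^3 + m^2*(72*x + 16) + m*(8*x^2 + 82*x - 80) + 10*x^2 - 10*x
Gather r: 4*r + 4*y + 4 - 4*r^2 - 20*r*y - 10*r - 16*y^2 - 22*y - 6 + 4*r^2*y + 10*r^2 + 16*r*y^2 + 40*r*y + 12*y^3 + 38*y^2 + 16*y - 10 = r^2*(4*y + 6) + r*(16*y^2 + 20*y - 6) + 12*y^3 + 22*y^2 - 2*y - 12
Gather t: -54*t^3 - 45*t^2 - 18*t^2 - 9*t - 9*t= -54*t^3 - 63*t^2 - 18*t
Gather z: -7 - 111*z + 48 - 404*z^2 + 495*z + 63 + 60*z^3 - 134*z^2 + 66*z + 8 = 60*z^3 - 538*z^2 + 450*z + 112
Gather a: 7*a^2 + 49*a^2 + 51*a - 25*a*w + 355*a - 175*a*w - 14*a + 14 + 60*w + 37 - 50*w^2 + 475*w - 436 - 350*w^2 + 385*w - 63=56*a^2 + a*(392 - 200*w) - 400*w^2 + 920*w - 448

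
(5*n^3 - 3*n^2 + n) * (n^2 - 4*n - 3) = 5*n^5 - 23*n^4 - 2*n^3 + 5*n^2 - 3*n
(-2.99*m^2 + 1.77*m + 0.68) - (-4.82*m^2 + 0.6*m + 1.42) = 1.83*m^2 + 1.17*m - 0.74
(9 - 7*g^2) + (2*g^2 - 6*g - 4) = -5*g^2 - 6*g + 5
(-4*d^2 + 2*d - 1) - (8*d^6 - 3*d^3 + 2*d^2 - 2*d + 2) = -8*d^6 + 3*d^3 - 6*d^2 + 4*d - 3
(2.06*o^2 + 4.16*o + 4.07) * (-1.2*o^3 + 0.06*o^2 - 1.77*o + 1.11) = -2.472*o^5 - 4.8684*o^4 - 8.2806*o^3 - 4.8324*o^2 - 2.5863*o + 4.5177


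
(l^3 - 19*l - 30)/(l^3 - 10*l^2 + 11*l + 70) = (l + 3)/(l - 7)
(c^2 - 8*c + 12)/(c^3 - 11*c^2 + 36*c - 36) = 1/(c - 3)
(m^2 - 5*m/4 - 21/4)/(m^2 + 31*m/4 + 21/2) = (m - 3)/(m + 6)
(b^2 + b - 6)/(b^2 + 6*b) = (b^2 + b - 6)/(b*(b + 6))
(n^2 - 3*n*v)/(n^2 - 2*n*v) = (n - 3*v)/(n - 2*v)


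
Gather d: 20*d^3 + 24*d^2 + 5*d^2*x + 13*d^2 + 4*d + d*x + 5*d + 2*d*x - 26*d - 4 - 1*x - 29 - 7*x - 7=20*d^3 + d^2*(5*x + 37) + d*(3*x - 17) - 8*x - 40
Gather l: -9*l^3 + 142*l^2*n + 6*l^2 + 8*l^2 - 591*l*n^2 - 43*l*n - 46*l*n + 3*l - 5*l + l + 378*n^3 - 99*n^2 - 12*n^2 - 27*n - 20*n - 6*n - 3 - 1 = -9*l^3 + l^2*(142*n + 14) + l*(-591*n^2 - 89*n - 1) + 378*n^3 - 111*n^2 - 53*n - 4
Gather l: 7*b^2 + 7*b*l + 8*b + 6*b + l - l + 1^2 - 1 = 7*b^2 + 7*b*l + 14*b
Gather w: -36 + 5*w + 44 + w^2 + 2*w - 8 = w^2 + 7*w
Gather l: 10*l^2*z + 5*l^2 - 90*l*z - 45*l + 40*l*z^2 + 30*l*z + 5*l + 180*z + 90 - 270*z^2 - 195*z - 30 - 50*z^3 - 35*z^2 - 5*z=l^2*(10*z + 5) + l*(40*z^2 - 60*z - 40) - 50*z^3 - 305*z^2 - 20*z + 60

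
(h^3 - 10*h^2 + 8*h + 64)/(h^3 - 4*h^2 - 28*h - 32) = (h - 4)/(h + 2)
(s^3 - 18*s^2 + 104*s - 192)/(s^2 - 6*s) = s - 12 + 32/s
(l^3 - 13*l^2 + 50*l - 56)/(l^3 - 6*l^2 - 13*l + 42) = (l - 4)/(l + 3)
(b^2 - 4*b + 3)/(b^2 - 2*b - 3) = (b - 1)/(b + 1)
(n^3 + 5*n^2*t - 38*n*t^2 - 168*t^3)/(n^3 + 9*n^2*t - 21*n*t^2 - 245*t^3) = (-n^2 + 2*n*t + 24*t^2)/(-n^2 - 2*n*t + 35*t^2)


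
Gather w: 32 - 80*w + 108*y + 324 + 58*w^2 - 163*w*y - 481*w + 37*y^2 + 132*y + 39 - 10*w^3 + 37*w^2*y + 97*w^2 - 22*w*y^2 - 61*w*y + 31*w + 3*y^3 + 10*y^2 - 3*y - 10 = -10*w^3 + w^2*(37*y + 155) + w*(-22*y^2 - 224*y - 530) + 3*y^3 + 47*y^2 + 237*y + 385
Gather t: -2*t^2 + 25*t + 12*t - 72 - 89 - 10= -2*t^2 + 37*t - 171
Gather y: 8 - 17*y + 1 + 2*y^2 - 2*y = 2*y^2 - 19*y + 9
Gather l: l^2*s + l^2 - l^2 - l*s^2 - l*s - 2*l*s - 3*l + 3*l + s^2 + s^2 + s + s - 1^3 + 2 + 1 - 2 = l^2*s + l*(-s^2 - 3*s) + 2*s^2 + 2*s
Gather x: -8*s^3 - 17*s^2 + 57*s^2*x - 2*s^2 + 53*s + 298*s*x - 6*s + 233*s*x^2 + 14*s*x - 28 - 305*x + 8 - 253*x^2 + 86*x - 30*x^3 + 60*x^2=-8*s^3 - 19*s^2 + 47*s - 30*x^3 + x^2*(233*s - 193) + x*(57*s^2 + 312*s - 219) - 20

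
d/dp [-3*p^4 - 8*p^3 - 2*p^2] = 4*p*(-3*p^2 - 6*p - 1)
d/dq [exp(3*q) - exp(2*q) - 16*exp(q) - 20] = (3*exp(2*q) - 2*exp(q) - 16)*exp(q)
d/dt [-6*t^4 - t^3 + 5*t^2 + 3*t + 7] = -24*t^3 - 3*t^2 + 10*t + 3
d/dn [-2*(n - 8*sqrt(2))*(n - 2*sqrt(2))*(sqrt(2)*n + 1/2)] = -6*sqrt(2)*n^2 + 78*n - 54*sqrt(2)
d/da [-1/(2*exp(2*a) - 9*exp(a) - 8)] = (4*exp(a) - 9)*exp(a)/(-2*exp(2*a) + 9*exp(a) + 8)^2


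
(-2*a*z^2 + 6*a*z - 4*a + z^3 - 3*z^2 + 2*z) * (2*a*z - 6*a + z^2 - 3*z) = -4*a^2*z^3 + 24*a^2*z^2 - 44*a^2*z + 24*a^2 + z^5 - 6*z^4 + 11*z^3 - 6*z^2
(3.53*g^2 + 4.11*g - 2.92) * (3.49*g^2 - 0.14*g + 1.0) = 12.3197*g^4 + 13.8497*g^3 - 7.2362*g^2 + 4.5188*g - 2.92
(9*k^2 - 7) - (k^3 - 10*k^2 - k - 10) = -k^3 + 19*k^2 + k + 3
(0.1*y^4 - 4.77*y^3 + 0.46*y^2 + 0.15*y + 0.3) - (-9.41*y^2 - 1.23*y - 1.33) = 0.1*y^4 - 4.77*y^3 + 9.87*y^2 + 1.38*y + 1.63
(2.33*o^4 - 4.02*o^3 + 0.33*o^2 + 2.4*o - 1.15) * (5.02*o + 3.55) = 11.6966*o^5 - 11.9089*o^4 - 12.6144*o^3 + 13.2195*o^2 + 2.747*o - 4.0825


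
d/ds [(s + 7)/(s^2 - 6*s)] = (-s^2 - 14*s + 42)/(s^2*(s^2 - 12*s + 36))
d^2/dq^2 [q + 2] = 0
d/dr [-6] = 0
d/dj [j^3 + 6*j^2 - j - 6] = 3*j^2 + 12*j - 1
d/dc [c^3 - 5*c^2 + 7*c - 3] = 3*c^2 - 10*c + 7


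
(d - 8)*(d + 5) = d^2 - 3*d - 40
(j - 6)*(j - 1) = j^2 - 7*j + 6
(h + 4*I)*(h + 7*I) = h^2 + 11*I*h - 28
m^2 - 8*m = m*(m - 8)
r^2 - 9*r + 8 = (r - 8)*(r - 1)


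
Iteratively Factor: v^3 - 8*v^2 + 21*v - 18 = (v - 2)*(v^2 - 6*v + 9) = (v - 3)*(v - 2)*(v - 3)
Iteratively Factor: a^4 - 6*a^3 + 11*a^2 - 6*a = (a)*(a^3 - 6*a^2 + 11*a - 6) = a*(a - 2)*(a^2 - 4*a + 3) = a*(a - 2)*(a - 1)*(a - 3)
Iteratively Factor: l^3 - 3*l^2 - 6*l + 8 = (l - 4)*(l^2 + l - 2) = (l - 4)*(l + 2)*(l - 1)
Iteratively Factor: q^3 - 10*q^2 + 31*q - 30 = (q - 5)*(q^2 - 5*q + 6) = (q - 5)*(q - 2)*(q - 3)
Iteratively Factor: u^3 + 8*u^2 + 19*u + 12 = (u + 3)*(u^2 + 5*u + 4) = (u + 1)*(u + 3)*(u + 4)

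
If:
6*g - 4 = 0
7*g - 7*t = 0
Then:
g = 2/3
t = 2/3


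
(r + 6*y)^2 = r^2 + 12*r*y + 36*y^2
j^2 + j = j*(j + 1)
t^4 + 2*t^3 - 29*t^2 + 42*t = t*(t - 3)*(t - 2)*(t + 7)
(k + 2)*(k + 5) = k^2 + 7*k + 10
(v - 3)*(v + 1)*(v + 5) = v^3 + 3*v^2 - 13*v - 15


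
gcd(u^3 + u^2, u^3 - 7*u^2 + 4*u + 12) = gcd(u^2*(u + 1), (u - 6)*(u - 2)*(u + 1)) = u + 1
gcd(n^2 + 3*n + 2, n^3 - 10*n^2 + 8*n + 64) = n + 2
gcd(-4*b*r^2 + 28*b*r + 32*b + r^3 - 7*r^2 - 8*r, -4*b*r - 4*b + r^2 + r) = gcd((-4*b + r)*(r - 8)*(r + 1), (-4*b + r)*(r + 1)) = -4*b*r - 4*b + r^2 + r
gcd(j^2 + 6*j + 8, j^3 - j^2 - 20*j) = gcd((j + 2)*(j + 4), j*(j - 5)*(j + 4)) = j + 4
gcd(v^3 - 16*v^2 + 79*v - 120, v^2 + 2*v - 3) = 1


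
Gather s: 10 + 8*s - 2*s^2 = -2*s^2 + 8*s + 10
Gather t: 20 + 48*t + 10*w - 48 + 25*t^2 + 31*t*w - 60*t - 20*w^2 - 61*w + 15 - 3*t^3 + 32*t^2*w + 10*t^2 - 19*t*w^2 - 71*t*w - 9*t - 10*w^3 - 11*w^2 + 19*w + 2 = -3*t^3 + t^2*(32*w + 35) + t*(-19*w^2 - 40*w - 21) - 10*w^3 - 31*w^2 - 32*w - 11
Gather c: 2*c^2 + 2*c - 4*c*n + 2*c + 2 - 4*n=2*c^2 + c*(4 - 4*n) - 4*n + 2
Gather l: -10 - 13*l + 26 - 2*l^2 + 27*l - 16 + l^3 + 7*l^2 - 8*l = l^3 + 5*l^2 + 6*l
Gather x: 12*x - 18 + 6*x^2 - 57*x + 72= 6*x^2 - 45*x + 54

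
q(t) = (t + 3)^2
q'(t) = 2*t + 6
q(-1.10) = 3.61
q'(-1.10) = 3.80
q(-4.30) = 1.69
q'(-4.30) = -2.60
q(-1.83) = 1.37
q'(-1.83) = 2.34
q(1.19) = 17.56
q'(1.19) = 8.38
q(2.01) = 25.10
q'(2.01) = 10.02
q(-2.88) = 0.01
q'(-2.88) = 0.24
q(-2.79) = 0.04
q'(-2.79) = 0.42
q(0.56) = 12.67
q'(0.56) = 7.12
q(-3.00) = 0.00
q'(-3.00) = 0.00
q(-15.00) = 144.00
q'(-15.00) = -24.00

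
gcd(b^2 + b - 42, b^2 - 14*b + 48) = b - 6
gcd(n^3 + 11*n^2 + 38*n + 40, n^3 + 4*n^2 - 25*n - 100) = n^2 + 9*n + 20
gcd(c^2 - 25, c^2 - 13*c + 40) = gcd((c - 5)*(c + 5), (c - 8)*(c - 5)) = c - 5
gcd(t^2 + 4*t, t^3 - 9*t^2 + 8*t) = t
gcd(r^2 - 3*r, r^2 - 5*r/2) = r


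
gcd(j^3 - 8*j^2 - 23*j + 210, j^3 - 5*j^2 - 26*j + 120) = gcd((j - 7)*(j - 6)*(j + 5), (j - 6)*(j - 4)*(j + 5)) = j^2 - j - 30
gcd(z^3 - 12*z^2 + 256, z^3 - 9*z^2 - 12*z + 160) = z^2 - 4*z - 32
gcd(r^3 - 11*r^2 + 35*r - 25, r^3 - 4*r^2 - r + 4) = r - 1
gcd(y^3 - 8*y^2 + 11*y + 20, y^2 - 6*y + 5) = y - 5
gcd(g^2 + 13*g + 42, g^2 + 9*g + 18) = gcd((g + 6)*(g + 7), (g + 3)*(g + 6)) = g + 6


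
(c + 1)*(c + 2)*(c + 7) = c^3 + 10*c^2 + 23*c + 14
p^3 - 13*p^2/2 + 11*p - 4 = (p - 4)*(p - 2)*(p - 1/2)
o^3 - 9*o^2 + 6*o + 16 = (o - 8)*(o - 2)*(o + 1)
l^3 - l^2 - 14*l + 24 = (l - 3)*(l - 2)*(l + 4)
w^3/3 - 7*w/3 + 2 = (w/3 + 1)*(w - 2)*(w - 1)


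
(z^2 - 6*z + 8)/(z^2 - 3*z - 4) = (z - 2)/(z + 1)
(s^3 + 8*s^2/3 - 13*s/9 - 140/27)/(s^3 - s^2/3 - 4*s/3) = (s^2 + 4*s + 35/9)/(s*(s + 1))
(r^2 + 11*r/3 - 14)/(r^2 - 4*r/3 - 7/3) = (r + 6)/(r + 1)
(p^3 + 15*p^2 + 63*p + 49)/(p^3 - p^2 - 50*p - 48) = (p^2 + 14*p + 49)/(p^2 - 2*p - 48)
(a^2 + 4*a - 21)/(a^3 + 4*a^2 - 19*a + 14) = (a - 3)/(a^2 - 3*a + 2)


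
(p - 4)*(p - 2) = p^2 - 6*p + 8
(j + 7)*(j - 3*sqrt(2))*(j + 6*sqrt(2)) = j^3 + 3*sqrt(2)*j^2 + 7*j^2 - 36*j + 21*sqrt(2)*j - 252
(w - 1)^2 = w^2 - 2*w + 1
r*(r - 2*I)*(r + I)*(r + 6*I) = r^4 + 5*I*r^3 + 8*r^2 + 12*I*r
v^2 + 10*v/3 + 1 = (v + 1/3)*(v + 3)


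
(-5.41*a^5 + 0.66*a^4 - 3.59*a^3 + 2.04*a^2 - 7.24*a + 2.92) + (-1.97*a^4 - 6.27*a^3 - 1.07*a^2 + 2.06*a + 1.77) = -5.41*a^5 - 1.31*a^4 - 9.86*a^3 + 0.97*a^2 - 5.18*a + 4.69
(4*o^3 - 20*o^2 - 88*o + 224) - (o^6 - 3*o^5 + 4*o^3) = -o^6 + 3*o^5 - 20*o^2 - 88*o + 224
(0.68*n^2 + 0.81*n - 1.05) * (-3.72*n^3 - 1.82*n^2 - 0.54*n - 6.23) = -2.5296*n^5 - 4.2508*n^4 + 2.0646*n^3 - 2.7628*n^2 - 4.4793*n + 6.5415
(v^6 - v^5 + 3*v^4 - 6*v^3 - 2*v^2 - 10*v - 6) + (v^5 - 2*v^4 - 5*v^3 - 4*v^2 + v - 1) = v^6 + v^4 - 11*v^3 - 6*v^2 - 9*v - 7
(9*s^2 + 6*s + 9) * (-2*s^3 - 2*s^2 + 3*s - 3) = -18*s^5 - 30*s^4 - 3*s^3 - 27*s^2 + 9*s - 27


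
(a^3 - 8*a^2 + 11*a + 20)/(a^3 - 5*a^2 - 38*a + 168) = (a^2 - 4*a - 5)/(a^2 - a - 42)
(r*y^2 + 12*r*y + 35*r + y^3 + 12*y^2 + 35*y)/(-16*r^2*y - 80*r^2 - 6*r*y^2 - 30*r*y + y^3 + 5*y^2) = (r*y + 7*r + y^2 + 7*y)/(-16*r^2 - 6*r*y + y^2)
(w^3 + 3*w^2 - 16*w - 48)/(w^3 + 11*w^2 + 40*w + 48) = (w - 4)/(w + 4)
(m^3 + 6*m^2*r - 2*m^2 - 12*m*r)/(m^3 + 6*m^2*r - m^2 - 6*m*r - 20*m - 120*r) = m*(m - 2)/(m^2 - m - 20)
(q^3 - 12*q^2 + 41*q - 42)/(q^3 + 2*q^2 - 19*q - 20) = (q^3 - 12*q^2 + 41*q - 42)/(q^3 + 2*q^2 - 19*q - 20)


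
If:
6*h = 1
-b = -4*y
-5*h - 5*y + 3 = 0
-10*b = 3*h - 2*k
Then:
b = 26/15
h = 1/6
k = 107/12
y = 13/30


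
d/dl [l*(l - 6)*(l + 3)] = 3*l^2 - 6*l - 18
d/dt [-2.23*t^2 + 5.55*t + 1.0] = 5.55 - 4.46*t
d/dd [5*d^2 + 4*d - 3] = 10*d + 4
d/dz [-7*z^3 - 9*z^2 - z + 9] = -21*z^2 - 18*z - 1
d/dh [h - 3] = 1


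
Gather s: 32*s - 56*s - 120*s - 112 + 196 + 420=504 - 144*s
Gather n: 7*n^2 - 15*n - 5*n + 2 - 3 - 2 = 7*n^2 - 20*n - 3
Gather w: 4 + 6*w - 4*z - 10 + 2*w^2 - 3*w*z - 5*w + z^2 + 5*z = 2*w^2 + w*(1 - 3*z) + z^2 + z - 6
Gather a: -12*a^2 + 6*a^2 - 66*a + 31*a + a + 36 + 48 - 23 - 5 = -6*a^2 - 34*a + 56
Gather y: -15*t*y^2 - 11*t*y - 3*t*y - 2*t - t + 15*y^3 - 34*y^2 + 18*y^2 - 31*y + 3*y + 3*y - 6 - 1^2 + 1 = -3*t + 15*y^3 + y^2*(-15*t - 16) + y*(-14*t - 25) - 6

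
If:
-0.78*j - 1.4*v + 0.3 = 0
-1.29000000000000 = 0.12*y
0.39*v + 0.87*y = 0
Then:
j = -42.66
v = 23.98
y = -10.75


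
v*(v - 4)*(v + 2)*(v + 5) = v^4 + 3*v^3 - 18*v^2 - 40*v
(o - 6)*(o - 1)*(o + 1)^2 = o^4 - 5*o^3 - 7*o^2 + 5*o + 6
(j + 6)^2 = j^2 + 12*j + 36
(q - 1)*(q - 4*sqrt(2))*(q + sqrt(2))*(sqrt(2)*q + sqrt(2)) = sqrt(2)*q^4 - 6*q^3 - 9*sqrt(2)*q^2 + 6*q + 8*sqrt(2)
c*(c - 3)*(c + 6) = c^3 + 3*c^2 - 18*c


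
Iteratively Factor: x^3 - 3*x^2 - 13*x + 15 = (x - 1)*(x^2 - 2*x - 15) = (x - 5)*(x - 1)*(x + 3)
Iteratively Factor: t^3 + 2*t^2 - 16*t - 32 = (t + 4)*(t^2 - 2*t - 8) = (t + 2)*(t + 4)*(t - 4)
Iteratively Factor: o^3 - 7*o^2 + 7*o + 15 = (o + 1)*(o^2 - 8*o + 15) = (o - 5)*(o + 1)*(o - 3)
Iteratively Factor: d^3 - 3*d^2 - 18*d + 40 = (d - 2)*(d^2 - d - 20) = (d - 5)*(d - 2)*(d + 4)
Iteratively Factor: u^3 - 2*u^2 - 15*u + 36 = (u - 3)*(u^2 + u - 12) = (u - 3)^2*(u + 4)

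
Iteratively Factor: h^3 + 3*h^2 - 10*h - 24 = (h + 2)*(h^2 + h - 12) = (h + 2)*(h + 4)*(h - 3)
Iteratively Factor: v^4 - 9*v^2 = (v + 3)*(v^3 - 3*v^2) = v*(v + 3)*(v^2 - 3*v) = v*(v - 3)*(v + 3)*(v)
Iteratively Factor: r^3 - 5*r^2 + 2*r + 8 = (r + 1)*(r^2 - 6*r + 8) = (r - 4)*(r + 1)*(r - 2)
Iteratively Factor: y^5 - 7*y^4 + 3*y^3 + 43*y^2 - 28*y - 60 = (y - 2)*(y^4 - 5*y^3 - 7*y^2 + 29*y + 30) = (y - 2)*(y + 1)*(y^3 - 6*y^2 - y + 30) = (y - 2)*(y + 1)*(y + 2)*(y^2 - 8*y + 15) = (y - 5)*(y - 2)*(y + 1)*(y + 2)*(y - 3)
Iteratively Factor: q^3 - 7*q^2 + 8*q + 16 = (q - 4)*(q^2 - 3*q - 4) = (q - 4)*(q + 1)*(q - 4)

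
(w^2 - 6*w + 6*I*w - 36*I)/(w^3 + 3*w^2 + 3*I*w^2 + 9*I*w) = (w^2 + 6*w*(-1 + I) - 36*I)/(w*(w^2 + 3*w*(1 + I) + 9*I))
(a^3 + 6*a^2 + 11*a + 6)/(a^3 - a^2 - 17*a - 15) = (a + 2)/(a - 5)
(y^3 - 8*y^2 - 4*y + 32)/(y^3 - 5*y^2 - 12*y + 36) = (y^2 - 6*y - 16)/(y^2 - 3*y - 18)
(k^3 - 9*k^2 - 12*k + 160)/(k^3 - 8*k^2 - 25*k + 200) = (k + 4)/(k + 5)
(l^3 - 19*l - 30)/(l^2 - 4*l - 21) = (l^2 - 3*l - 10)/(l - 7)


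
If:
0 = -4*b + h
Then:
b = h/4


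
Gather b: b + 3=b + 3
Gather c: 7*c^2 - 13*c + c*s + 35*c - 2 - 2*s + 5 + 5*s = 7*c^2 + c*(s + 22) + 3*s + 3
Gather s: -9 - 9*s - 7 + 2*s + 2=-7*s - 14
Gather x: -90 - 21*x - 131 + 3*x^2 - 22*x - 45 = 3*x^2 - 43*x - 266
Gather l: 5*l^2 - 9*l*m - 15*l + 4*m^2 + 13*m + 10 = 5*l^2 + l*(-9*m - 15) + 4*m^2 + 13*m + 10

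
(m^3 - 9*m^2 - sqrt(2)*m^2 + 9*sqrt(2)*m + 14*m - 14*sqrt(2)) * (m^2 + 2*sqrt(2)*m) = m^5 - 9*m^4 + sqrt(2)*m^4 - 9*sqrt(2)*m^3 + 10*m^3 + 14*sqrt(2)*m^2 + 36*m^2 - 56*m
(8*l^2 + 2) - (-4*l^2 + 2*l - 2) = 12*l^2 - 2*l + 4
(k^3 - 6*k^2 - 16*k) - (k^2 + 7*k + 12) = k^3 - 7*k^2 - 23*k - 12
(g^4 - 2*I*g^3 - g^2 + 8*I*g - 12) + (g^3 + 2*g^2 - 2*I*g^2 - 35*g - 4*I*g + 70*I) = g^4 + g^3 - 2*I*g^3 + g^2 - 2*I*g^2 - 35*g + 4*I*g - 12 + 70*I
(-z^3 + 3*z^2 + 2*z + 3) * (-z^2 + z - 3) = z^5 - 4*z^4 + 4*z^3 - 10*z^2 - 3*z - 9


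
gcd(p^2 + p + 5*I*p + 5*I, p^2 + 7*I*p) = 1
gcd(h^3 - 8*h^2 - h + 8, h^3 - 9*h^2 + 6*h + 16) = h^2 - 7*h - 8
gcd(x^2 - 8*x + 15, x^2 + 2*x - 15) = x - 3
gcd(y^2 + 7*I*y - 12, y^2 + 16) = y + 4*I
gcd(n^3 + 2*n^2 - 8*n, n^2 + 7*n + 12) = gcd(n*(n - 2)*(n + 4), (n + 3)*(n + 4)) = n + 4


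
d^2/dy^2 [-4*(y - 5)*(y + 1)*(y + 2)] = 16 - 24*y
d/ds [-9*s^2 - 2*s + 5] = -18*s - 2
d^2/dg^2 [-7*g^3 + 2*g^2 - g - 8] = 4 - 42*g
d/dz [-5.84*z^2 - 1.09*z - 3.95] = -11.68*z - 1.09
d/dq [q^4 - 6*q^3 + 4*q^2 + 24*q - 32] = 4*q^3 - 18*q^2 + 8*q + 24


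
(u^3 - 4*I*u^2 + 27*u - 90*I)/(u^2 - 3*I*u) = u - I + 30/u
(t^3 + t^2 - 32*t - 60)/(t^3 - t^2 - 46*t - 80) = (t - 6)/(t - 8)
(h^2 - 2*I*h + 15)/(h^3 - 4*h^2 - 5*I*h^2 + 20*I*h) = (h + 3*I)/(h*(h - 4))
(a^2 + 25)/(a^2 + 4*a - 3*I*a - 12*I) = (a^2 + 25)/(a^2 + a*(4 - 3*I) - 12*I)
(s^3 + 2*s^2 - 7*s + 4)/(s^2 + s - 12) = (s^2 - 2*s + 1)/(s - 3)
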